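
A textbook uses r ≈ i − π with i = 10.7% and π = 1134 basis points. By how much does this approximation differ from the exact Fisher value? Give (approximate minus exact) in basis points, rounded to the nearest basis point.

-7 basis points

Approximate: r ≈ 10.700% − 11.340% = -0.6400%
Exact: (1 + 0.1070)/(1 + 0.1134) − 1 = -0.5748%
Error = -0.6400% − (-0.5748%) = -0.0652% → -7 basis points.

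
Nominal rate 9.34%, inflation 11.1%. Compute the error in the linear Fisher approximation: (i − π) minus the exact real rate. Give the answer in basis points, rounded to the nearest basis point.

Approximate: r ≈ 9.340% − 11.100% = -1.7600%
Exact: (1 + 0.0934)/(1 + 0.1110) − 1 = -1.5842%
Error = -1.7600% − (-1.5842%) = -0.1758% → -18 basis points.

-18 basis points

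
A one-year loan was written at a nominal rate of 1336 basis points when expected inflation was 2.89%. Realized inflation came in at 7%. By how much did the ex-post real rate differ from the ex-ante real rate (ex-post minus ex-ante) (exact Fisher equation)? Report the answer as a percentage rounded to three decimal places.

-4.232%

Ex-ante: (1 + 0.1336)/(1 + 0.0289) − 1 = 10.1759%
Ex-post: (1 + 0.1336)/(1 + 0.0700) − 1 = 5.9439%
Difference (ex-post − ex-ante) = -4.2320% → -4.232%.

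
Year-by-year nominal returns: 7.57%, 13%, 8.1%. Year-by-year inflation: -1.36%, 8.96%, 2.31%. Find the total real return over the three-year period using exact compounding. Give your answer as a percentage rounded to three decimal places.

Nominal growth factor = 1.0757 × 1.1300 × 1.0810 = 1.314000
Price-level growth factor = 0.9864 × 1.0896 × 1.0231 = 1.099609
Real growth factor = 1.314000 / 1.099609 = 1.194970
Total real return = 1.194970 − 1 → 19.497%.

19.497%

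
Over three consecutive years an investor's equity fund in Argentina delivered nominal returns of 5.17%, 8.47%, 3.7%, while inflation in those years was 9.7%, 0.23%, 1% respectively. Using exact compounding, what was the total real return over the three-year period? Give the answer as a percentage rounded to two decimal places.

Compound the nominal returns: 1.0517 × 1.0847 × 1.0370 = 1.182988.
Compound inflation: 1.0970 × 1.0023 × 1.0100 = 1.110518.
Deflate: 1.182988 / 1.110518 = 1.065257.
Total real return = 1.065257 − 1 → 6.53%.

6.53%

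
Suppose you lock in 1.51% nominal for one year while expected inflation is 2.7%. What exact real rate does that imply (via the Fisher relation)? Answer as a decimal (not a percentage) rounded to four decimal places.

By the Fisher relation, 1 + r = (1 + i)/(1 + π).
1 + r = 1.01510 / 1.02700 = 0.988413
r = 0.988413 − 1 = -1.1587%, i.e. -0.0116.

-0.0116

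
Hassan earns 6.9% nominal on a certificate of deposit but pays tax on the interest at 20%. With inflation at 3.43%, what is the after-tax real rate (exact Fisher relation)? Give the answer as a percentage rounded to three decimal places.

2.021%

After-tax nominal return = 6.9% × (1 − 0.2) = 5.5200%.
1 + r = 1.05520 / 1.03430 = 1.020207
After-tax real rate = 1.020207 − 1 → 2.021%.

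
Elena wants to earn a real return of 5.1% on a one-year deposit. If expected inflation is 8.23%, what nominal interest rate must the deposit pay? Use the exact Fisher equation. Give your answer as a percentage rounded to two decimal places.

(1 + i) = (1 + r)(1 + π) = 1.05100 × 1.08230 = 1.1374973
i = 1.1374973 − 1, so the required nominal rate is 13.75%.

13.75%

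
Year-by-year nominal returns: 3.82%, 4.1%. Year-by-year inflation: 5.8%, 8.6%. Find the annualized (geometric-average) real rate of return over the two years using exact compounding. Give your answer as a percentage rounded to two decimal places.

-3.01%

Compound the nominal returns: 1.0382 × 1.0410 = 1.08076620.
Compound inflation: 1.0580 × 1.0860 = 1.14898800.
Deflate: 1.08076620 / 1.14898800 = 0.94062445.
Annualized real rate = 0.94062445^(1/2) − 1 = -3.0142% → -3.01%.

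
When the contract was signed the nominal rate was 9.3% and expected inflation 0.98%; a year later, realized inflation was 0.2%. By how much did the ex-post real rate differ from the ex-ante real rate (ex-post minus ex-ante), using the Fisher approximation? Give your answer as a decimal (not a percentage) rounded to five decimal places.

Ex-ante: 9.3% − 0.98% = 8.320%
Ex-post: 9.3% − 0.2% = 9.100%
Difference (ex-post − ex-ante) = 0.7800% → 0.00780.

0.00780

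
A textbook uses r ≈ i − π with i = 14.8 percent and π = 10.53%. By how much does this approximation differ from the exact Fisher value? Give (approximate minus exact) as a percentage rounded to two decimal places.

0.41%

Approximate: r ≈ 14.800% − 10.530% = 4.2700%
Exact: (1 + 0.1480)/(1 + 0.1053) − 1 = 3.8632%
Error = 4.2700% − 3.8632% = 0.4068% → 0.41%.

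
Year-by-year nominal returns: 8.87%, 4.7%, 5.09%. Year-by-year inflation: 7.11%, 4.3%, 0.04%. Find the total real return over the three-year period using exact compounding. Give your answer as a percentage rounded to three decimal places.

7.184%

Compound the nominal returns: 1.0887 × 1.0470 × 1.0509 = 1.197888.
Compound inflation: 1.0711 × 1.0430 × 1.0004 = 1.117604.
Deflate: 1.197888 / 1.117604 = 1.071836.
Total real return = 1.071836 − 1 → 7.184%.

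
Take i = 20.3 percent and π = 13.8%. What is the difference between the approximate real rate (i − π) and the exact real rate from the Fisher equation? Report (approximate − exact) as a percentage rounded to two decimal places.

Approximate: r ≈ 20.300% − 13.800% = 6.5000%
Exact: (1 + 0.2030)/(1 + 0.1380) − 1 = 5.7118%
Error = 6.5000% − 5.7118% = 0.7882% → 0.79%.

0.79%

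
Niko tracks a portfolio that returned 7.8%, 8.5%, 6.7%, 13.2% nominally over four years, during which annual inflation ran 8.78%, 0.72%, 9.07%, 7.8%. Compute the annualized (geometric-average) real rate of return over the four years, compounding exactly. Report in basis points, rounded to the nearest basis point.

Nominal growth factor = 1.0780 × 1.0850 × 1.0670 × 1.1320 = 1.41273058
Price-level growth factor = 1.0878 × 1.0072 × 1.0907 × 1.0780 = 1.28821646
Real growth factor = 1.41273058 / 1.28821646 = 1.09665620
Annualized real rate = 1.09665620^(1/4) − 1 = 2.3335% → 233 basis points.

233 basis points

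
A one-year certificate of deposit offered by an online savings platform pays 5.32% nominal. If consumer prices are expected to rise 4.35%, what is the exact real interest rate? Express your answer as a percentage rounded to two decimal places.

0.93%

1 + r = 1.05320 / 1.04350 = 1.009296
r = 1.009296 − 1 = 0.9296%, i.e. 0.93%.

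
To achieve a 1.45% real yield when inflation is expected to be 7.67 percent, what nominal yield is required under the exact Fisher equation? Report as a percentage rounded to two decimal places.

9.23%

(1 + i) = (1 + r)(1 + π) = 1.01450 × 1.07670 = 1.09231215
i = 1.09231215 − 1, so the required nominal rate is 9.23%.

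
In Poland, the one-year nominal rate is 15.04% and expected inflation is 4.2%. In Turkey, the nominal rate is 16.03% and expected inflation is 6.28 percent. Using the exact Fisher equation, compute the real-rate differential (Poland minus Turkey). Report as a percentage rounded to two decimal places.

1.23%

Poland: (1 + 0.1504)/(1 + 0.0420) − 1 = 10.4031%
Turkey: (1 + 0.1603)/(1 + 0.0628) − 1 = 9.1739%
Differential = 10.4031% − 9.1739% = 1.2292% → 1.23%.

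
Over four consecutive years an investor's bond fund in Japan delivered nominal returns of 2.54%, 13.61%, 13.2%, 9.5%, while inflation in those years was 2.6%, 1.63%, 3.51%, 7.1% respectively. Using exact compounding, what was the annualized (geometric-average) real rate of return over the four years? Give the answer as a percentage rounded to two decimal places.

Nominal growth factor = 1.0254 × 1.1361 × 1.1320 × 1.0950 = 1.44401073
Price-level growth factor = 1.0260 × 1.0163 × 1.0351 × 1.0710 = 1.15595537
Real growth factor = 1.44401073 / 1.15595537 = 1.24919246
Annualized real rate = 1.24919246^(1/4) − 1 = 5.7200% → 5.72%.

5.72%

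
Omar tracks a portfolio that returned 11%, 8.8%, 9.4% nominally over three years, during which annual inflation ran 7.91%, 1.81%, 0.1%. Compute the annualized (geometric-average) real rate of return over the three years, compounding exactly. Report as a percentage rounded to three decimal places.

Compound the nominal returns: 1.1100 × 1.0880 × 1.0940 = 1.32120192.
Compound inflation: 1.0791 × 1.0181 × 1.0010 = 1.09973034.
Deflate: 1.32120192 / 1.09973034 = 1.20138717.
Annualized real rate = 1.20138717^(1/3) − 1 = 6.3068% → 6.307%.

6.307%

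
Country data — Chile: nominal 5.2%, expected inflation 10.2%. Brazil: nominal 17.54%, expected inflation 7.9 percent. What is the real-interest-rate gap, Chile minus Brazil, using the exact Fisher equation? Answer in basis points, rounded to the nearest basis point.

-1347 basis points

Chile: (1 + 0.0520)/(1 + 0.1020) − 1 = -4.5372%
Brazil: (1 + 0.1754)/(1 + 0.0790) − 1 = 8.9342%
Differential = -4.5372% − 8.9342% = -13.4714% → -1347 basis points.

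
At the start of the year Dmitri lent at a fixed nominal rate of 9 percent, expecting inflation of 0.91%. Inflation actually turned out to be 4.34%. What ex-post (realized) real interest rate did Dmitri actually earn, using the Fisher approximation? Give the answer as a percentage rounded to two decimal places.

Ex-post: 9% − 4.34% = 4.660%
So the realized real rate is 4.66%.

4.66%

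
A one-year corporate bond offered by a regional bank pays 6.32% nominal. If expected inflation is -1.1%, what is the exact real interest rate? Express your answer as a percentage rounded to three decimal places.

7.503%

1 + r = 1.06320 / 0.98900 = 1.0750253
r = 1.0750253 − 1 = 7.50253%, i.e. 7.503%.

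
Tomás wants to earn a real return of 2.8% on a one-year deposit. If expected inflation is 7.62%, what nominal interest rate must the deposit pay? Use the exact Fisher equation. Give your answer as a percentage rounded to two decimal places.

(1 + i) = (1 + r)(1 + π) = 1.02800 × 1.07620 = 1.1063336
i = 1.1063336 − 1, so the required nominal rate is 10.63%.

10.63%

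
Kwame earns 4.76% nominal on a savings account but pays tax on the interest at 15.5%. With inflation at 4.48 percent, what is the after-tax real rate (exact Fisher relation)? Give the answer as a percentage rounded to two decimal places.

-0.44%

After-tax nominal return = 4.76% × (1 − 0.155) = 4.0222%.
1 + r = 1.040222 / 1.04480 = 0.995618
After-tax real rate = 0.995618 − 1 → -0.44%.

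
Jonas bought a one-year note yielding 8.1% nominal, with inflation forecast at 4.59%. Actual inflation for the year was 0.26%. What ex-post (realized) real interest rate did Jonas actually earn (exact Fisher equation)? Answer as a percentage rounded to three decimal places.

7.820%

Ex-post: (1 + 0.0810)/(1 + 0.0026) − 1 = 7.8197%
So the realized real rate is 7.820%.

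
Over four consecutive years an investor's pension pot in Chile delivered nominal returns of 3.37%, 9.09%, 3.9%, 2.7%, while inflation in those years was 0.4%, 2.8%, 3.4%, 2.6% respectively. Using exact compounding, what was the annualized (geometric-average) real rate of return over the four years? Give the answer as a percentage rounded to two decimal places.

Compound the nominal returns: 1.0337 × 1.0909 × 1.0390 × 1.0270 = 1.20327654.
Compound inflation: 1.0040 × 1.0280 × 1.0340 × 1.0260 = 1.09495111.
Deflate: 1.20327654 / 1.09495111 = 1.09893175.
Annualized real rate = 1.09893175^(1/4) − 1 = 2.3865% → 2.39%.

2.39%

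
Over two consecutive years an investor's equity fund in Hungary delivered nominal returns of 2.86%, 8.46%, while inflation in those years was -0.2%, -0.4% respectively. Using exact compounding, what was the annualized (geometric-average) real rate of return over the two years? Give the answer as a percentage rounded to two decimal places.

5.94%

Compound the nominal returns: 1.0286 × 1.0846 = 1.11561956.
Compound inflation: 0.9980 × 0.9960 = 0.99400800.
Deflate: 1.11561956 / 0.99400800 = 1.12234465.
Annualized real rate = 1.12234465^(1/2) − 1 = 5.9408% → 5.94%.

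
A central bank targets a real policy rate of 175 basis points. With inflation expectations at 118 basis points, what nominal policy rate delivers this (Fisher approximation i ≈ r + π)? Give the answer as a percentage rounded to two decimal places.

2.93%

i ≈ r + π = 1.75% + 1.18% = 2.93%.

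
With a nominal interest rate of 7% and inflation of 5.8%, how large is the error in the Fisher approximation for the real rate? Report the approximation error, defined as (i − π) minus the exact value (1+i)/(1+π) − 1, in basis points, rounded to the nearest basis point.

7 basis points

Approximate: r ≈ 7.000% − 5.800% = 1.2000%
Exact: (1 + 0.0700)/(1 + 0.0580) − 1 = 1.1342%
Error = 1.2000% − 1.1342% = 0.0658% → 7 basis points.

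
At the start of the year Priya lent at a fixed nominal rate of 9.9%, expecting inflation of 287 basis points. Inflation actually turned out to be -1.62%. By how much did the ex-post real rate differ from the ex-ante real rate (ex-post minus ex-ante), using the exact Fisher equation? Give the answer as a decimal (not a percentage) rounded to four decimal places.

0.0488

Ex-ante: (1 + 0.0990)/(1 + 0.0287) − 1 = 6.8339%
Ex-post: (1 + 0.0990)/(1 − 0.0162) − 1 = 11.7097%
Difference (ex-post − ex-ante) = 4.8758% → 0.0488.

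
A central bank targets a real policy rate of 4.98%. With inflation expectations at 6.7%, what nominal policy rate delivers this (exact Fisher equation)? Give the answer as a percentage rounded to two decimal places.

12.01%

(1 + i) = (1 + r)(1 + π) = 1.04980 × 1.06700 = 1.1201366
i = 1.1201366 − 1, so the required nominal rate is 12.01%.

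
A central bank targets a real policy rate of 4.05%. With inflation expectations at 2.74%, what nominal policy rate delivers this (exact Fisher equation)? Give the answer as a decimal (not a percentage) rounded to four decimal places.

(1 + i) = (1 + r)(1 + π) = 1.04050 × 1.02740 = 1.0690097
i = 1.0690097 − 1, so the required nominal rate is 0.0690.

0.0690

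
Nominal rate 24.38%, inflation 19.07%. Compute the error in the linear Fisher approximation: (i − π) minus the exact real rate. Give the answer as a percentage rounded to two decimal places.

Approximate: r ≈ 24.380% − 19.070% = 5.3100%
Exact: (1 + 0.2438)/(1 + 0.1907) − 1 = 4.4596%
Error = 5.3100% − 4.4596% = 0.8504% → 0.85%.

0.85%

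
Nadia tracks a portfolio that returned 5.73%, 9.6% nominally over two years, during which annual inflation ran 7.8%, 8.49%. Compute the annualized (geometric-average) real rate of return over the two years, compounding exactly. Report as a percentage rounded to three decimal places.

Nominal growth factor = 1.0573 × 1.0960 = 1.15880080
Price-level growth factor = 1.0780 × 1.0849 = 1.16952220
Real growth factor = 1.15880080 / 1.16952220 = 0.99083267
Annualized real rate = 0.99083267^(1/2) − 1 = -0.4594% → -0.459%.

-0.459%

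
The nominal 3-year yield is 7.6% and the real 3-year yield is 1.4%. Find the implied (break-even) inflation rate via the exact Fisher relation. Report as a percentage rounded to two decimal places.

6.11%

(1 + π) = (1 + i)/(1 + r) = 1.07600 / 1.01400 = 1.061144
Break-even inflation = 1.061144 − 1 → 6.11%.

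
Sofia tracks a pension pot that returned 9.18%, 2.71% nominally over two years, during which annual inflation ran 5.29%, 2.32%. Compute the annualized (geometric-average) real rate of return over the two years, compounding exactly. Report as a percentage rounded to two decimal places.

2.02%

Nominal growth factor = 1.0918 × 1.0271 = 1.12138778
Price-level growth factor = 1.0529 × 1.0232 = 1.07732728
Real growth factor = 1.12138778 / 1.07732728 = 1.04089797
Annualized real rate = 1.04089797^(1/2) − 1 = 2.0244% → 2.02%.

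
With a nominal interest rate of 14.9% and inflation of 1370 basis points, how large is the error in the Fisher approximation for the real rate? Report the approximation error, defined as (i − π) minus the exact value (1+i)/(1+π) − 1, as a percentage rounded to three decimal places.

Approximate: r ≈ 14.900% − 13.700% = 1.2000%
Exact: (1 + 0.1490)/(1 + 0.1370) − 1 = 1.0554%
Error = 1.2000% − 1.0554% = 0.1446% → 0.145%.

0.145%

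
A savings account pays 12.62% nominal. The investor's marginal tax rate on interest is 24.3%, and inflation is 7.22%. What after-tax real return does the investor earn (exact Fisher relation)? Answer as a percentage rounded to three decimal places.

After-tax nominal return = 12.62% × (1 − 0.243) = 9.55334%.
1 + r = 1.0955334 / 1.07220 = 1.021762
After-tax real rate = 1.021762 − 1 → 2.176%.

2.176%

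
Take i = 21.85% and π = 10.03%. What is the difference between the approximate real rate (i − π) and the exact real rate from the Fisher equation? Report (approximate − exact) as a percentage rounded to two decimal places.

Approximate: r ≈ 21.850% − 10.030% = 11.8200%
Exact: (1 + 0.2185)/(1 + 0.1003) − 1 = 10.7425%
Error = 11.8200% − 10.7425% = 1.0775% → 1.08%.

1.08%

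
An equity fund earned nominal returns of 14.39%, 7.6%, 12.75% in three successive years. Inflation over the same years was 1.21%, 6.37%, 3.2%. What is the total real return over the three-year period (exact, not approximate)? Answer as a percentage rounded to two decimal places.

Compound the nominal returns: 1.1439 × 1.0760 × 1.1275 = 1.387768.
Compound inflation: 1.0121 × 1.0637 × 1.0320 = 1.111021.
Deflate: 1.387768 / 1.111021 = 1.249092.
Total real return = 1.249092 − 1 → 24.91%.

24.91%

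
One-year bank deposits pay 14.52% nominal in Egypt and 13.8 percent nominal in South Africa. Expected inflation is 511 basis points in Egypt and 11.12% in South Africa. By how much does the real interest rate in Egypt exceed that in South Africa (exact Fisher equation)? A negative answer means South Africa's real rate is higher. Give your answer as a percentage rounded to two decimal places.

Egypt: (1 + 0.1452)/(1 + 0.0511) − 1 = 8.9525%
South Africa: (1 + 0.1380)/(1 + 0.1112) − 1 = 2.4118%
Differential = 8.9525% − 2.4118% = 6.5407% → 6.54%.

6.54%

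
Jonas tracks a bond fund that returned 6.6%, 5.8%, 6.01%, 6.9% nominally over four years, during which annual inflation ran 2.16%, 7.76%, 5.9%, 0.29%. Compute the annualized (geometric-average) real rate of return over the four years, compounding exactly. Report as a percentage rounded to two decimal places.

Nominal growth factor = 1.0660 × 1.0580 × 1.0601 × 1.0690 = 1.27810758
Price-level growth factor = 1.0216 × 1.0776 × 1.0590 × 1.0029 = 1.16920875
Real growth factor = 1.27810758 / 1.16920875 = 1.09313891
Annualized real rate = 1.09313891^(1/4) − 1 = 2.2513% → 2.25%.

2.25%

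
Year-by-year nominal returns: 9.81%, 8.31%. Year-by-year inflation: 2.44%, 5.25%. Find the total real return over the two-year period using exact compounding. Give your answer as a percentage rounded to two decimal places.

10.31%

Nominal growth factor = 1.0981 × 1.0831 = 1.189352
Price-level growth factor = 1.0244 × 1.0525 = 1.078181
Real growth factor = 1.189352 / 1.078181 = 1.103110
Total real return = 1.103110 − 1 → 10.31%.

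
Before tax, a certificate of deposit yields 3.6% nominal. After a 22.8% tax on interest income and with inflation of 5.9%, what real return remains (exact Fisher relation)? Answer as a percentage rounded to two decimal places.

-2.95%

After-tax nominal return = 3.6% × (1 − 0.228) = 2.7792%.
1 + r = 1.027792 / 1.05900 = 0.970531
After-tax real rate = 0.970531 − 1 → -2.95%.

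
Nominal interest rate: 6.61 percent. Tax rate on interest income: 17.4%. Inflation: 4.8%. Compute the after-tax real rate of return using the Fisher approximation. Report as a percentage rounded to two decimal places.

0.66%

After-tax nominal return = 6.61% × (1 − 0.174) = 5.45986%.
r ≈ 5.45986% − 4.8% → 0.66%.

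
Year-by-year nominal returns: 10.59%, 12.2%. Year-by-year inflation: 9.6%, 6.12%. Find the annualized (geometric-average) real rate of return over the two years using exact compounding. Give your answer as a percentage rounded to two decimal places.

Compound the nominal returns: 1.1059 × 1.1220 = 1.24081980.
Compound inflation: 1.0960 × 1.0612 = 1.16307520.
Deflate: 1.24081980 / 1.16307520 = 1.06684400.
Annualized real rate = 1.06684400^(1/2) − 1 = 3.2881% → 3.29%.

3.29%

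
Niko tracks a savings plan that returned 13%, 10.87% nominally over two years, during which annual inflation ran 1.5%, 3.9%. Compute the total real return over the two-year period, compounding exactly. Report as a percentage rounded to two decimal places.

Nominal growth factor = 1.1300 × 1.1087 = 1.252831
Price-level growth factor = 1.0150 × 1.0390 = 1.054585
Real growth factor = 1.252831 / 1.054585 = 1.187985
Total real return = 1.187985 − 1 → 18.80%.

18.80%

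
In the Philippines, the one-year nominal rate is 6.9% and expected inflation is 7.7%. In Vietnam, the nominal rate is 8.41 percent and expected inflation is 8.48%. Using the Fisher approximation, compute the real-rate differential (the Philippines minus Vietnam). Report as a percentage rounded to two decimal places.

-0.73%

The Philippines: 6.9% − 7.7% = -0.800%
Vietnam: 8.41% − 8.48% = -0.070%
Differential = -0.730% → -0.73%.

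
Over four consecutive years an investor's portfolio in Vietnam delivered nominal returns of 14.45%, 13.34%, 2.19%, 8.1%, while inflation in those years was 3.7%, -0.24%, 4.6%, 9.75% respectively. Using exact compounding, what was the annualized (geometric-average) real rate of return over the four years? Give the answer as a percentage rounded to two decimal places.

4.81%

Nominal growth factor = 1.1445 × 1.1334 × 1.0219 × 1.0810 = 1.43295680
Price-level growth factor = 1.0370 × 0.9976 × 1.0460 × 1.0975 = 1.18760334
Real growth factor = 1.43295680 / 1.18760334 = 1.20659546
Annualized real rate = 1.20659546^(1/4) − 1 = 4.8070% → 4.81%.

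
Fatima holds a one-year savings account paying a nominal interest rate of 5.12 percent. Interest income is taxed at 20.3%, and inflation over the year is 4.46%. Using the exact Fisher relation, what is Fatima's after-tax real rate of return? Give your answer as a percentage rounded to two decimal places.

-0.36%

After-tax nominal return = 5.12% × (1 − 0.203) = 4.08064%.
1 + r = 1.0408064 / 1.04460 = 0.996368
After-tax real rate = 0.996368 − 1 → -0.36%.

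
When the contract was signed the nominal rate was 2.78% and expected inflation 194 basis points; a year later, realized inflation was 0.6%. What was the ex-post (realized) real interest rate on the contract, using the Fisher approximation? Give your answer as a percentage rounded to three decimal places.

Ex-post: 2.78% − 0.6% = 2.180%
So the realized real rate is 2.180%.

2.180%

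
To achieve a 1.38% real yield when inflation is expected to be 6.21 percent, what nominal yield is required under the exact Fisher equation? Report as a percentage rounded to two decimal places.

(1 + i) = (1 + r)(1 + π) = 1.01380 × 1.06210 = 1.07675698
i = 1.07675698 − 1, so the required nominal rate is 7.68%.

7.68%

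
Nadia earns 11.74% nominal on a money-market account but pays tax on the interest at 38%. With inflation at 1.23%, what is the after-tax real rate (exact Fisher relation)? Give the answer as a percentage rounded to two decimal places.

5.98%

After-tax nominal return = 11.74% × (1 − 0.38) = 7.2788%.
1 + r = 1.072788 / 1.01230 = 1.059753
After-tax real rate = 1.059753 − 1 → 5.98%.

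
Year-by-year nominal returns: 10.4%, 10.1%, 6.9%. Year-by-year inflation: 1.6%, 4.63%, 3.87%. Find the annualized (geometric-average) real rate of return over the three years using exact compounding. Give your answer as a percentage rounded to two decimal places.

Nominal growth factor = 1.1040 × 1.1010 × 1.0690 = 1.29937378
Price-level growth factor = 1.0160 × 1.0463 × 1.0387 = 1.10418048
Real growth factor = 1.29937378 / 1.10418048 = 1.17677662
Annualized real rate = 1.17677662^(1/3) − 1 = 5.5759% → 5.58%.

5.58%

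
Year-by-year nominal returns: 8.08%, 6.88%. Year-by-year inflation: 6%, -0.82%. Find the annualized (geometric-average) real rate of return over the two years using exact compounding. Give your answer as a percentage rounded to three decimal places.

4.823%

Compound the nominal returns: 1.0808 × 1.0688 = 1.15515904.
Compound inflation: 1.0600 × 0.9918 = 1.05130800.
Deflate: 1.15515904 / 1.05130800 = 1.09878270.
Annualized real rate = 1.09878270^(1/2) − 1 = 4.8228% → 4.823%.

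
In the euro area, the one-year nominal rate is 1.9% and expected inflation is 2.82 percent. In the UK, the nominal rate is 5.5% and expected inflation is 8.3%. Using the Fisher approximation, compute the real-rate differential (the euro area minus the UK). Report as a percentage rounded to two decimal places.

1.88%

The euro area: 1.9% − 2.82% = -0.920%
The UK: 5.5% − 8.3% = -2.800%
Differential = 1.880% → 1.88%.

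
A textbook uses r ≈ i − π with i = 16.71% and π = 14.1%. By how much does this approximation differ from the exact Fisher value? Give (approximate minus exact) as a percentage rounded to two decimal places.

0.32%

Approximate: r ≈ 16.710% − 14.100% = 2.6100%
Exact: (1 + 0.1671)/(1 + 0.1410) − 1 = 2.2875%
Error = 2.6100% − 2.2875% = 0.3225% → 0.32%.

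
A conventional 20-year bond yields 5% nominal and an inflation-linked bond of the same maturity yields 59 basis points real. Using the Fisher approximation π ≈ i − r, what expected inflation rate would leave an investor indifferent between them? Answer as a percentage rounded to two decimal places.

4.41%

π ≈ i − r = 5% − 0.59% → 4.41%.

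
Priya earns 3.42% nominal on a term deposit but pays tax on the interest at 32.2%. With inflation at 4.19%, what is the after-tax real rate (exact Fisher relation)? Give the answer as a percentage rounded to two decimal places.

After-tax nominal return = 3.42% × (1 − 0.322) = 2.31876%.
1 + r = 1.0231876 / 1.04190 = 0.982040
After-tax real rate = 0.982040 − 1 → -1.80%.

-1.80%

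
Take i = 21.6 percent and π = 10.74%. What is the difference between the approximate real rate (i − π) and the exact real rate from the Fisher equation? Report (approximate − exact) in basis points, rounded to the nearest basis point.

105 basis points

Approximate: r ≈ 21.600% − 10.740% = 10.8600%
Exact: (1 + 0.2160)/(1 + 0.1074) − 1 = 9.8068%
Error = 10.8600% − 9.8068% = 1.0532% → 105 basis points.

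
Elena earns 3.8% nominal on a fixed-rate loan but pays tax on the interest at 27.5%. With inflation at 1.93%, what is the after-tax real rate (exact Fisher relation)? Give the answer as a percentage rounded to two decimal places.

0.81%

After-tax nominal return = 3.8% × (1 − 0.275) = 2.7550%.
1 + r = 1.02755 / 1.01930 = 1.008094
After-tax real rate = 1.008094 − 1 → 0.81%.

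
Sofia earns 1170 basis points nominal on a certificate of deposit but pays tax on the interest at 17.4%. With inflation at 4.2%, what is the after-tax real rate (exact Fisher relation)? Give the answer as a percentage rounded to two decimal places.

5.24%

After-tax nominal return = 11.7% × (1 − 0.174) = 9.6642%.
1 + r = 1.096642 / 1.04200 = 1.052440
After-tax real rate = 1.052440 − 1 → 5.24%.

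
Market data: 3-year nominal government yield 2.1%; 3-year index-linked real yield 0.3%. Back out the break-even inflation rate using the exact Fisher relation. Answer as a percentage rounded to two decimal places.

(1 + π) = (1 + i)/(1 + r) = 1.02100 / 1.00300 = 1.017946
Break-even inflation = 1.017946 − 1 → 1.79%.

1.79%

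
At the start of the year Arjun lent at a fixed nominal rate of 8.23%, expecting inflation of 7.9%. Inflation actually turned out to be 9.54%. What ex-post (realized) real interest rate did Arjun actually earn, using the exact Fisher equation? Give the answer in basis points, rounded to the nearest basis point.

-120 basis points

Ex-post: (1 + 0.0823)/(1 + 0.0954) − 1 = -1.1959%
So the realized real rate is -120 basis points.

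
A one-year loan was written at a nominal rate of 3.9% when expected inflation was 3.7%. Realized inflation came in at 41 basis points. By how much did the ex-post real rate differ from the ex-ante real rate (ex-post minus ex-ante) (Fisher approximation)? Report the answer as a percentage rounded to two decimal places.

Ex-ante: 3.9% − 3.7% = 0.200%
Ex-post: 3.9% − 0.41% = 3.490%
Difference (ex-post − ex-ante) = 3.2900% → 3.29%.

3.29%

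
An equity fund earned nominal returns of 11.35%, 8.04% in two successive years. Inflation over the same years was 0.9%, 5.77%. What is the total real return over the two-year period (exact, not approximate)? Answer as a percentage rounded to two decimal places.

12.73%

Nominal growth factor = 1.1135 × 1.0804 = 1.203025
Price-level growth factor = 1.0090 × 1.0577 = 1.067219
Real growth factor = 1.203025 / 1.067219 = 1.127252
Total real return = 1.127252 − 1 → 12.73%.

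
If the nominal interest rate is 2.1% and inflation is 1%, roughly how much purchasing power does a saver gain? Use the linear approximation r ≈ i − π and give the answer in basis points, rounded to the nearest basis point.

r ≈ i − π = 2.1% − 1% = 110 basis points.

110 basis points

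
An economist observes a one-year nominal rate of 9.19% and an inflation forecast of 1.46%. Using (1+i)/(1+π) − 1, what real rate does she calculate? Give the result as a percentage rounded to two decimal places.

7.62%

1 + r = 1.09190 / 1.01460 = 1.076188
r = 1.076188 − 1 = 7.6188%, i.e. 7.62%.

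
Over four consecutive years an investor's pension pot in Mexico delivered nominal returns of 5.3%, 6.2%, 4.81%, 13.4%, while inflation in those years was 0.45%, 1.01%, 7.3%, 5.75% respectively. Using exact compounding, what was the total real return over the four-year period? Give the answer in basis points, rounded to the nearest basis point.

Nominal growth factor = 1.0530 × 1.0620 × 1.0481 × 1.1340 = 1.329134
Price-level growth factor = 1.0045 × 1.0101 × 1.0730 × 1.0575 = 1.151316
Real growth factor = 1.329134 / 1.151316 = 1.154448
Total real return = 1.154448 − 1 → 1544 basis points.

1544 basis points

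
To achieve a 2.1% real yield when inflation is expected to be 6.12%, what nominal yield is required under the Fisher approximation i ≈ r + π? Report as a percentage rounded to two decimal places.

i ≈ r + π = 2.1% + 6.12% = 8.22%.

8.22%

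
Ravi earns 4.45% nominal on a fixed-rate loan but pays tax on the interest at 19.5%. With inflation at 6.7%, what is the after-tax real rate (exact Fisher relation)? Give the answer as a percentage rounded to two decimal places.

After-tax nominal return = 4.45% × (1 − 0.195) = 3.58225%.
1 + r = 1.0358225 / 1.06700 = 0.970780
After-tax real rate = 0.970780 − 1 → -2.92%.

-2.92%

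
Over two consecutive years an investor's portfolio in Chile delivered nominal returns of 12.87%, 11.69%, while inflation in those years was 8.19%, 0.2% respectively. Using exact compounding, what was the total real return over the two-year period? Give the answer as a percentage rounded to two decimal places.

Compound the nominal returns: 1.1287 × 1.1169 = 1.260645.
Compound inflation: 1.0819 × 1.0020 = 1.084064.
Deflate: 1.260645 / 1.084064 = 1.162888.
Total real return = 1.162888 − 1 → 16.29%.

16.29%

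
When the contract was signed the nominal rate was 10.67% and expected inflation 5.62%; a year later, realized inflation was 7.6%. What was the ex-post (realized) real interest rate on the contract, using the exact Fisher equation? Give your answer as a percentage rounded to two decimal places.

2.85%

Ex-post: (1 + 0.1067)/(1 + 0.0760) − 1 = 2.8532%
So the realized real rate is 2.85%.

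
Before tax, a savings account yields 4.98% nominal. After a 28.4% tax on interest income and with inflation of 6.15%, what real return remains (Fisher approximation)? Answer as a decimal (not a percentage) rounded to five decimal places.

After-tax nominal return = 4.98% × (1 − 0.284) = 3.56568%.
r ≈ 3.56568% − 6.15% → -0.02584.

-0.02584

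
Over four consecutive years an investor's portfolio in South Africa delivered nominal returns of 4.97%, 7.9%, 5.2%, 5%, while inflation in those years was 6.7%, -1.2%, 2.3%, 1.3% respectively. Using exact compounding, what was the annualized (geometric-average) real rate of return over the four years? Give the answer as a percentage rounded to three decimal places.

3.448%

Compound the nominal returns: 1.0497 × 1.0790 × 1.0520 × 1.0500 = 1.25109901.
Compound inflation: 1.0670 × 0.9880 × 1.0230 × 1.0130 = 1.09246226.
Deflate: 1.25109901 / 1.09246226 = 1.14521028.
Annualized real rate = 1.14521028^(1/4) − 1 = 3.4478% → 3.448%.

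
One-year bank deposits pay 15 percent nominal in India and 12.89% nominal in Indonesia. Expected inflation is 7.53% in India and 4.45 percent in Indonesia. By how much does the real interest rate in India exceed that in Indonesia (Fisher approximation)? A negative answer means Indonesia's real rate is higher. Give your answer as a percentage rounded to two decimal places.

India: 15% − 7.53% = 7.470%
Indonesia: 12.89% − 4.45% = 8.440%
Differential = -0.970% → -0.97%.

-0.97%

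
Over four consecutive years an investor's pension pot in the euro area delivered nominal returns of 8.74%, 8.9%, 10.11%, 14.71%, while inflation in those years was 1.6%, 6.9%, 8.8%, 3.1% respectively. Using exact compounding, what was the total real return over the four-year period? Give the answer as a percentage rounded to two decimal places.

22.77%

Compound the nominal returns: 1.0874 × 1.0890 × 1.1011 × 1.1471 = 1.495703.
Compound inflation: 1.0160 × 1.0690 × 1.0880 × 1.0310 = 1.218313.
Deflate: 1.495703 / 1.218313 = 1.227683.
Total real return = 1.227683 − 1 → 22.77%.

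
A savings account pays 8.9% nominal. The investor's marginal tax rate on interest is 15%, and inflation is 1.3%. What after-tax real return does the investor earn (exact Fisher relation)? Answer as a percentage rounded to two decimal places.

After-tax nominal return = 8.9% × (1 − 0.15) = 7.5650%.
1 + r = 1.07565 / 1.01300 = 1.061846
After-tax real rate = 1.061846 − 1 → 6.18%.

6.18%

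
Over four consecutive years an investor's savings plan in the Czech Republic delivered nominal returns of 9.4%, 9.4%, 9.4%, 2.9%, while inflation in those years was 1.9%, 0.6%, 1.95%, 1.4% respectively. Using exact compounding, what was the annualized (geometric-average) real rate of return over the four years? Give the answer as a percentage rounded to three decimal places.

Compound the nominal returns: 1.0940 × 1.0940 × 1.0940 × 1.0290 = 1.34730940.
Compound inflation: 1.0190 × 1.0060 × 1.0195 × 1.0140 = 1.05973518.
Deflate: 1.34730940 / 1.05973518 = 1.27136424.
Annualized real rate = 1.27136424^(1/4) − 1 = 6.1861% → 6.186%.

6.186%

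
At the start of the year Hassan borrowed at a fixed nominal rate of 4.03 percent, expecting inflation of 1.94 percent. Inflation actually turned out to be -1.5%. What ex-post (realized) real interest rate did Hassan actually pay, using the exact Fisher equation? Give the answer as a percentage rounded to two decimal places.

Ex-post: (1 + 0.0403)/(1 − 0.0150) − 1 = 5.6142%
So the realized real rate is 5.61%.

5.61%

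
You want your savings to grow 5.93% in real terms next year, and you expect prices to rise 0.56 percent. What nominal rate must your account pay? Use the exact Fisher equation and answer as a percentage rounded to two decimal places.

6.52%

(1 + i) = (1 + r)(1 + π) = 1.05930 × 1.00560 = 1.06523208
i = 1.06523208 − 1, so the required nominal rate is 6.52%.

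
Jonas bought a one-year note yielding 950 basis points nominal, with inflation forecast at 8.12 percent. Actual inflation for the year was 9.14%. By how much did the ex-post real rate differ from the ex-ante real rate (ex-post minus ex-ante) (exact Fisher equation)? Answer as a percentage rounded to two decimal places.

Ex-ante: (1 + 0.0950)/(1 + 0.0812) − 1 = 1.2764%
Ex-post: (1 + 0.0950)/(1 + 0.0914) − 1 = 0.3299%
Difference (ex-post − ex-ante) = -0.9465% → -0.95%.

-0.95%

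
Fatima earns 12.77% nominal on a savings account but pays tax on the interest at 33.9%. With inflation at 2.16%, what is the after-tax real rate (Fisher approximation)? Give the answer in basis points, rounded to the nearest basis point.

After-tax nominal return = 12.77% × (1 − 0.339) = 8.44097%.
r ≈ 8.44097% − 2.16% → 628 basis points.

628 basis points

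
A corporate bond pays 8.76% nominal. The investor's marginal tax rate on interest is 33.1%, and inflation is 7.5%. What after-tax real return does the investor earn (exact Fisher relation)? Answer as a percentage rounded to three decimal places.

After-tax nominal return = 8.76% × (1 − 0.331) = 5.86044%.
1 + r = 1.0586044 / 1.07500 = 0.984748
After-tax real rate = 0.984748 − 1 → -1.525%.

-1.525%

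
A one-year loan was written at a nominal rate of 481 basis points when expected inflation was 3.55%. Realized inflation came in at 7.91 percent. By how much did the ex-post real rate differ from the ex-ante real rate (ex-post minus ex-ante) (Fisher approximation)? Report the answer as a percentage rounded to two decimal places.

-4.36%

Ex-ante: 4.81% − 3.55% = 1.260%
Ex-post: 4.81% − 7.91% = -3.100%
Difference (ex-post − ex-ante) = -4.3600% → -4.36%.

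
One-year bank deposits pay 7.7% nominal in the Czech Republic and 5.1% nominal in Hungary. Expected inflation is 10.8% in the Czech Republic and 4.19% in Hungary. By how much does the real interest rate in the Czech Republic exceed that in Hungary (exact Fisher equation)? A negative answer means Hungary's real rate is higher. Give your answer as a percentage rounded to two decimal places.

The Czech Republic: (1 + 0.0770)/(1 + 0.1080) − 1 = -2.7978%
Hungary: (1 + 0.0510)/(1 + 0.0419) − 1 = 0.8734%
Differential = -2.7978% − 0.8734% = -3.6712% → -3.67%.

-3.67%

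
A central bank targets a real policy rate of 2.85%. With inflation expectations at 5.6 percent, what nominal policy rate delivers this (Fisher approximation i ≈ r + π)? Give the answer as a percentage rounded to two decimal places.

i ≈ r + π = 2.85% + 5.6% = 8.45%.

8.45%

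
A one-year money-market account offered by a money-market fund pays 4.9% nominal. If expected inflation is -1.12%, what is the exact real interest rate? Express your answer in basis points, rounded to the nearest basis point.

By the Fisher relation, 1 + r = (1 + i)/(1 + π).
1 + r = 1.04900 / 0.98880 = 1.060882
r = 1.060882 − 1 = 6.0882%, i.e. 609 basis points.

609 basis points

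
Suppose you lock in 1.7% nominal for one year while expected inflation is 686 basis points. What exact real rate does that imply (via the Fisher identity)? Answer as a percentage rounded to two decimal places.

-4.83%

By the Fisher identity, 1 + r = (1 + i)/(1 + π).
1 + r = 1.01700 / 1.06860 = 0.951713
r = 0.951713 − 1 = -4.8287%, i.e. -4.83%.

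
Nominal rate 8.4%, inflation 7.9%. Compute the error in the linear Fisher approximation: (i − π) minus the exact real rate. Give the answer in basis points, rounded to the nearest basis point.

Approximate: r ≈ 8.400% − 7.900% = 0.5000%
Exact: (1 + 0.0840)/(1 + 0.0790) − 1 = 0.4634%
Error = 0.5000% − 0.4634% = 0.0366% → 4 basis points.

4 basis points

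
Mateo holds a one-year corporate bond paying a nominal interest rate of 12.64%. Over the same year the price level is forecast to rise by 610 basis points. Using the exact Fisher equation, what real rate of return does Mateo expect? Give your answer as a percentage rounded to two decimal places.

By the Fisher equation, 1 + r = (1 + i)/(1 + π).
1 + r = 1.12640 / 1.06100 = 1.061640
r = 1.061640 − 1 = 6.1640%, i.e. 6.16%.

6.16%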